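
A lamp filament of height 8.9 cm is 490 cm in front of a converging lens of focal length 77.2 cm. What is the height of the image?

1/d_i = 1/f − 1/d_o = 1/(77.20) − 1/(490) = 0.01091, so d_i = 91.64 cm.
m = −d_i/d_o = -0.1870.
|h_i| = |m|·h_o = 0.1870 × 8.9 = 1.66 cm. The image is real, inverted and reduced, on the far side of the lens.

1.66 cm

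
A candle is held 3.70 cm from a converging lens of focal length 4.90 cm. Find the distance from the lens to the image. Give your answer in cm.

15.1 cm

Thin-lens equation: 1/q = 1/f − 1/p = 1/(4.900) − 1/(3.70) = 0.2041 − 0.2703 = -0.06619, so q = -15.1 cm.
The image is virtual, upright and enlarged, on the same side as the object.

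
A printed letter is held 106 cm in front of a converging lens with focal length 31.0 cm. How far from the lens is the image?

43.8 cm

Thin-lens equation: 1/q = 1/f − 1/p = 1/(31.00) − 1/(106) = 0.03226 − 0.009434 = 0.02282, so q = 43.8 cm.
The image is real, inverted and reduced, on the far side of the lens.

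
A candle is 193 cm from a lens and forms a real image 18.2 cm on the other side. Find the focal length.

f = 16.6 cm (converging)

Real image ⇒ d_i = +18.2 cm.
1/f = 1/d_o + 1/d_i = 1/(193) + 1/(18.2) = 0.06013, so f = 16.6 cm.
Since f is positive, the lens is converging.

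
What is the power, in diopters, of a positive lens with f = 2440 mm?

f = 244 cm = 2.44 m.
P = 1/f = 1/(2.44 m) = +0.410 D.

P = +0.410 D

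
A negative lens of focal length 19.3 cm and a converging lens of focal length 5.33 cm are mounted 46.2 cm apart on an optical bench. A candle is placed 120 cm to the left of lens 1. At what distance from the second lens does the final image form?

5.82 cm

Lens 1 is diverging, so f₁ = −19.3 cm.
Lens 1: 1/d_i1 = 1/f₁ − 1/d_o1 = 1/(-19.3) − 1/(120) = -0.06015, so d_i1 = -16.63 cm.
The intermediate image is 16.63 cm to the left of lens 1 (virtual), which is 46.2 − (-16.63) = 62.83 cm to the left of lens 2, so d_o2 = +62.83 cm.
Lens 2: 1/d_i2 = 1/f₂ − 1/d_o2 = 1/(5.33) − 1/(62.83) = 0.1717, so d_i2 = 5.82 cm.
The final image is real, 5.82 cm to the right of lens 2 (overall magnification ≈ -0.013).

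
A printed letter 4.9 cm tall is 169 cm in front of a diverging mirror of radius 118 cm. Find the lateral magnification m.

m = +0.259

f = R/2 = 118/2 = 59.00 cm; for a diverging mirror, f = -59.00 cm.
1/d_i = 1/f − 1/d_o = 1/(-59.00) − 1/(169) = -0.02287, so d_i = -43.73 cm.
m = −d_i/d_o = −(-43.73)/(169) = +0.259.
The image is virtual, upright and reduced, behind the mirror.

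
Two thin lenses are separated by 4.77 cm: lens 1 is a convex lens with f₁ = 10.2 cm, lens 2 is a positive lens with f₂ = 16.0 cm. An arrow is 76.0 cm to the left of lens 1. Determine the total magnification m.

Lens 1: 1/d_i1 = 1/(10.2) − 1/(76.0) = 0.08488, so d_i1 = 11.78 cm; m₁ = −d_i1/d_o1 = -0.1550.
d_o2 = 4.77 − (11.78) = -7.010 cm (virtual object).
Lens 2: 1/d_i2 = 1/(16.0) − 1/(-7.010) = 0.2052, so d_i2 = 4.874 cm; m₂ = −d_i2/d_o2 = +0.6953.
m = m₁·m₂ = (-0.1550)(+0.6953) = -0.108.

m = -0.108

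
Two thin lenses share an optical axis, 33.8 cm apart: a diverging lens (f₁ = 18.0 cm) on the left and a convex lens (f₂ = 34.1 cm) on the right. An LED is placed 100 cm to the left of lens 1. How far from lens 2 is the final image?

Lens 1 is diverging, so f₁ = −18.0 cm.
Lens 1: 1/d_i1 = 1/f₁ − 1/d_o1 = 1/(-18.0) − 1/(100) = -0.06556, so d_i1 = -15.25 cm.
The intermediate image is 15.25 cm to the left of lens 1 (virtual), which is 33.8 − (-15.25) = 49.05 cm to the left of lens 2, so d_o2 = +49.05 cm.
Lens 2: 1/d_i2 = 1/f₂ − 1/d_o2 = 1/(34.1) − 1/(49.05) = 0.008938, so d_i2 = 112 cm.
The final image is real, 112 cm to the right of lens 2 (overall magnification ≈ -0.35).

112 cm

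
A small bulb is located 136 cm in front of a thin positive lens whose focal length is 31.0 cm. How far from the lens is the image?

Thin-lens equation: 1/q = 1/f − 1/p = 1/(31.00) − 1/(136) = 0.03226 − 0.007353 = 0.02491, so q = 40.2 cm.
The image is real, inverted and reduced, on the far side of the lens.

40.2 cm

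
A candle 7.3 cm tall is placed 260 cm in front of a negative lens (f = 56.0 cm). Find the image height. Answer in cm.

1.29 cm

For a negative lens, f = -56.0 cm.
1/d_i = 1/f − 1/d_o = 1/(-56.00) − 1/(260) = -0.02170, so d_i = -46.08 cm.
m = −d_i/d_o = +0.1772.
|h_i| = |m|·h_o = 0.1772 × 7.3 = 1.29 cm. The image is virtual, upright and reduced, on the same side as the object.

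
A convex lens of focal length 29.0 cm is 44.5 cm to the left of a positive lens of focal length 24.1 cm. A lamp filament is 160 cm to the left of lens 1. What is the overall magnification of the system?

Lens 1: 1/d_i1 = 1/(29.0) − 1/(160) = 0.02823, so d_i1 = 35.42 cm; m₁ = −d_i1/d_o1 = -0.2214.
d_o2 = 44.5 − (35.42) = 9.080 cm.
Lens 2: 1/d_i2 = 1/(24.1) − 1/(9.080) = -0.06864, so d_i2 = -14.57 cm; m₂ = −d_i2/d_o2 = +1.605.
m = m₁·m₂ = (-0.2214)(+1.605) = -0.355.

m = -0.355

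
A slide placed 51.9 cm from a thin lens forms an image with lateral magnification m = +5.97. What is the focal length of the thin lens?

f = 62.3 cm (converging)

m = −d_i/d_o ⇒ d_i = −m·d_o = −(+5.97)·(51.9) = -309.8 cm.
1/f = 1/d_o + 1/d_i = 1/(51.9) + 1/(-309.8) = 0.01604, so f = 62.3 cm.
Since f is positive, the thin lens is converging.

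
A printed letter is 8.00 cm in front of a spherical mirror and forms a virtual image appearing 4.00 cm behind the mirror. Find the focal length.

Virtual image ⇒ d_i = −4.00 cm.
1/f = 1/d_o + 1/d_i = 1/(8.00) + 1/(-4.00) = -0.1250, so f = -8.00 cm.
Since f is negative, the spherical mirror is convex.

f = -8.00 cm (convex)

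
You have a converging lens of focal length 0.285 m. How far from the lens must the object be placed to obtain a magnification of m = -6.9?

0.326 m

m = −d_i/d_o ⇒ d_i = −m·d_o.
1/f = 1/d_o + 1/d_i = 1/d_o − 1/(m·d_o) = (1 − 1/m)/d_o, so d_o = f(1 − 1/m) = (0.2850)(1 − 1/(-6.9)) = 0.326 m.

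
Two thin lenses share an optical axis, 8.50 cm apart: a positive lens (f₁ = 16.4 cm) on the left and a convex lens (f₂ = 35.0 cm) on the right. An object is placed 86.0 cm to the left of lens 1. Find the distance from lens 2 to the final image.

8.80 cm

Lens 1: 1/d_i1 = 1/f₁ − 1/d_o1 = 1/(16.4) − 1/(86.0) = 0.04935, so d_i1 = 20.26 cm.
The intermediate image is 20.26 cm to the right of lens 1, which lies 11.76 cm to the right of lens 2 — a virtual object — so d_o2 = −11.76 cm.
Lens 2: 1/d_i2 = 1/f₂ − 1/d_o2 = 1/(35.0) − 1/(-11.76) = 0.1136, so d_i2 = 8.80 cm.
The final image is real, 8.80 cm to the right of lens 2 (overall magnification ≈ -0.18).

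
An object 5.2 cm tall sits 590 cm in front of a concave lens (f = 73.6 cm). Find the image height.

For a concave lens, f = -73.6 cm.
1/d_i = 1/f − 1/d_o = 1/(-73.60) − 1/(590) = -0.01528, so d_i = -65.44 cm.
m = −d_i/d_o = +0.1109.
|h_i| = |m|·h_o = 0.1109 × 5.2 = 0.577 cm. The image is virtual, upright and reduced, on the same side as the object.

0.577 cm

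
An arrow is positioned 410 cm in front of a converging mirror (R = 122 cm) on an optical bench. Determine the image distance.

f = R/2 = 122/2 = 61.00 cm.
Mirror equation: 1/d_i = 1/f − 1/d_o = 1/(61.00) − 1/(410) = 0.01639 − 0.002439 = 0.01395, so d_i = 71.7 cm.
The image is real, inverted and reduced, in front of the mirror.

71.7 cm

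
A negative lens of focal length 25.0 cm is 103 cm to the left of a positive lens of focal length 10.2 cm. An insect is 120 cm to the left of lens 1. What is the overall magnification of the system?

f₁ = −25.0 cm (diverging).
Lens 1: 1/d_i1 = 1/(-25.0) − 1/(120) = -0.04833, so d_i1 = -20.69 cm; m₁ = −d_i1/d_o1 = +0.1724.
d_o2 = 103 − (-20.69) = 123.7 cm.
Lens 2: 1/d_i2 = 1/(10.2) − 1/(123.7) = 0.08996, so d_i2 = 11.12 cm; m₂ = −d_i2/d_o2 = -0.08987.
m = m₁·m₂ = (+0.1724)(-0.08987) = -0.0155.

m = -0.0155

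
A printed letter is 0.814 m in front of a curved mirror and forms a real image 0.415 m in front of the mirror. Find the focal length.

f = 0.275 m (concave)

Real image ⇒ d_i = +0.415 m.
1/f = 1/d_o + 1/d_i = 1/(0.814) + 1/(0.415) = 3.638, so f = 0.275 m.
Since f is positive, the curved mirror is concave.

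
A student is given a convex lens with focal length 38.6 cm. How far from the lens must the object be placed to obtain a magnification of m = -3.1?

51.1 cm

m = −d_i/d_o ⇒ d_i = −m·d_o.
1/f = 1/d_o + 1/d_i = 1/d_o − 1/(m·d_o) = (1 − 1/m)/d_o, so d_o = f(1 − 1/m) = (38.60)(1 − 1/(-3.1)) = 51.1 cm.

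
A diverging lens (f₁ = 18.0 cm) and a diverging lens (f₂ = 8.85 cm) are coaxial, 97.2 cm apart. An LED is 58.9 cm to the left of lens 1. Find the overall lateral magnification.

f₁ = −18.0 cm (diverging).
Lens 1: 1/d_i1 = 1/(-18.0) − 1/(58.9) = -0.07253, so d_i1 = -13.79 cm; m₁ = −d_i1/d_o1 = +0.2341.
d_o2 = 97.2 − (-13.79) = 111.0 cm.
f₂ = −8.85 cm (diverging).
Lens 2: 1/d_i2 = 1/(-8.85) − 1/(111.0) = -0.1220, so d_i2 = -8.196 cm; m₂ = −d_i2/d_o2 = +0.07384.
m = m₁·m₂ = (+0.2341)(+0.07384) = +0.0173.

m = +0.0173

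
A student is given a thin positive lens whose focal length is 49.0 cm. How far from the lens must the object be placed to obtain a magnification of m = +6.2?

41.1 cm

m = −d_i/d_o ⇒ d_i = −m·d_o.
1/f = 1/d_o + 1/d_i = 1/d_o − 1/(m·d_o) = (1 − 1/m)/d_o, so d_o = f(1 − 1/m) = (49.00)(1 − 1/(+6.2)) = 41.1 cm.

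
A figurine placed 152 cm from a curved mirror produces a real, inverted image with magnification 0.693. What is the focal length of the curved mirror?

m = −d_i/d_o ⇒ d_i = −m·d_o = −(-0.693)·(152) = 105.3 cm.
1/f = 1/d_o + 1/d_i = 1/(152) + 1/(105.3) = 0.01608, so f = 62.2 cm.
Since f is positive, the curved mirror is concave.

f = 62.2 cm (concave)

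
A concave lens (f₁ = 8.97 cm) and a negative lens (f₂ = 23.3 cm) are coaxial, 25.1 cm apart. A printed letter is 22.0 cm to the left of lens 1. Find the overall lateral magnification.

f₁ = −8.97 cm (diverging).
Lens 1: 1/d_i1 = 1/(-8.97) − 1/(22.0) = -0.1569, so d_i1 = -6.372 cm; m₁ = −d_i1/d_o1 = +0.2896.
d_o2 = 25.1 − (-6.372) = 31.47 cm.
f₂ = −23.3 cm (diverging).
Lens 2: 1/d_i2 = 1/(-23.3) − 1/(31.47) = -0.07469, so d_i2 = -13.39 cm; m₂ = −d_i2/d_o2 = +0.4254.
m = m₁·m₂ = (+0.2896)(+0.4254) = +0.123.

m = +0.123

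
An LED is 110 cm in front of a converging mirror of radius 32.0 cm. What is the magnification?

m = -0.170

f = R/2 = 32.0/2 = 16.00 cm.
1/d_i = 1/f − 1/d_o = 1/(16.00) − 1/(110) = 0.05341, so d_i = 18.72 cm.
m = −d_i/d_o = −(18.72)/(110) = -0.170.
The image is real, inverted and reduced, in front of the mirror.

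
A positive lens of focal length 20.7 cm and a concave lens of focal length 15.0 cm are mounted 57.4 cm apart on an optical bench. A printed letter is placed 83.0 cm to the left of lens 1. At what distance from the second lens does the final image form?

Lens 1: 1/d_i1 = 1/f₁ − 1/d_o1 = 1/(20.7) − 1/(83.0) = 0.03626, so d_i1 = 27.58 cm.
The intermediate image is 27.58 cm to the right of lens 1, which is 57.4 − (27.58) = 29.82 cm to the left of lens 2, so d_o2 = +29.82 cm.
Lens 2 is diverging, so f₂ = −15.0 cm.
Lens 2: 1/d_i2 = 1/f₂ − 1/d_o2 = 1/(-15.0) − 1/(29.82) = -0.1002, so d_i2 = -9.98 cm.
The final image is virtual, 9.98 cm to the left of lens 2 (overall magnification ≈ -0.11).

9.98 cm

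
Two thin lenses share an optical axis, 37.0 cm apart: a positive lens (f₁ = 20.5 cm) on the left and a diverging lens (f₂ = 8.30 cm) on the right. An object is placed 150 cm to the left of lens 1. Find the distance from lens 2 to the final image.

Lens 1: 1/d_i1 = 1/f₁ − 1/d_o1 = 1/(20.5) − 1/(150) = 0.04211, so d_i1 = 23.75 cm.
The intermediate image is 23.75 cm to the right of lens 1, which is 37.0 − (23.75) = 13.25 cm to the left of lens 2, so d_o2 = +13.25 cm.
Lens 2 is diverging, so f₂ = −8.30 cm.
Lens 2: 1/d_i2 = 1/f₂ − 1/d_o2 = 1/(-8.30) − 1/(13.25) = -0.1960, so d_i2 = -5.10 cm.
The final image is virtual, 5.10 cm to the left of lens 2 (overall magnification ≈ -0.061).

5.10 cm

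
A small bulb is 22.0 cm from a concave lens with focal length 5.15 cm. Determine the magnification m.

m = +0.190

For a concave lens, f = -5.15 cm.
1/d_i = 1/f − 1/d_o = 1/(-5.150) − 1/(22.0) = -0.2396, so d_i = -4.173 cm.
m = −d_i/d_o = −(-4.173)/(22.0) = +0.190.
The image is virtual, upright and reduced, on the same side as the object.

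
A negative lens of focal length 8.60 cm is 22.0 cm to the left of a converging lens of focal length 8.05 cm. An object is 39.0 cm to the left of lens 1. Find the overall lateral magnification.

f₁ = −8.60 cm (diverging).
Lens 1: 1/d_i1 = 1/(-8.60) − 1/(39.0) = -0.1419, so d_i1 = -7.046 cm; m₁ = −d_i1/d_o1 = +0.1807.
d_o2 = 22.0 − (-7.046) = 29.05 cm.
Lens 2: 1/d_i2 = 1/(8.05) − 1/(29.05) = 0.08980, so d_i2 = 11.14 cm; m₂ = −d_i2/d_o2 = -0.3833.
m = m₁·m₂ = (+0.1807)(-0.3833) = -0.0693.

m = -0.0693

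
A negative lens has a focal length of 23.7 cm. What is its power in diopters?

P = -4.22 D

For a negative lens, f = −23.7 cm.
f = -23.7 cm = -0.237 m.
P = 1/f = 1/(-0.237 m) = -4.22 D.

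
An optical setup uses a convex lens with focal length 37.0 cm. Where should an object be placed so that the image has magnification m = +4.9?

m = −d_i/d_o ⇒ d_i = −m·d_o.
1/f = 1/d_o + 1/d_i = 1/d_o − 1/(m·d_o) = (1 − 1/m)/d_o, so d_o = f(1 − 1/m) = (37.00)(1 − 1/(+4.9)) = 29.4 cm.

29.4 cm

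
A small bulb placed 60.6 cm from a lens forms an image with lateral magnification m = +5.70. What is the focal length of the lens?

m = −d_i/d_o ⇒ d_i = −m·d_o = −(+5.70)·(60.6) = -345.4 cm.
1/f = 1/d_o + 1/d_i = 1/(60.6) + 1/(-345.4) = 0.01361, so f = 73.5 cm.
Since f is positive, the lens is converging.

f = 73.5 cm (converging)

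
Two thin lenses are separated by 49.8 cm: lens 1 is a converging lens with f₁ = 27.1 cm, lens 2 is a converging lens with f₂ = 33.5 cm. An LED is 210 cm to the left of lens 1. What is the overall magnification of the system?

m = -0.335

Lens 1: 1/d_i1 = 1/(27.1) − 1/(210) = 0.03214, so d_i1 = 31.12 cm; m₁ = −d_i1/d_o1 = -0.1482.
d_o2 = 49.8 − (31.12) = 18.68 cm.
Lens 2: 1/d_i2 = 1/(33.5) − 1/(18.68) = -0.02368, so d_i2 = -42.23 cm; m₂ = −d_i2/d_o2 = +2.260.
m = m₁·m₂ = (-0.1482)(+2.260) = -0.335.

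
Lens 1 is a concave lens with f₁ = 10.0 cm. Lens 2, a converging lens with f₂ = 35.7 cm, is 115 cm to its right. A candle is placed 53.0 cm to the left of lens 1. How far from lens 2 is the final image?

50.2 cm

Lens 1 is diverging, so f₁ = −10.0 cm.
Lens 1: 1/d_i1 = 1/f₁ − 1/d_o1 = 1/(-10.0) − 1/(53.0) = -0.1189, so d_i1 = -8.413 cm.
The intermediate image is 8.413 cm to the left of lens 1 (virtual), which is 115 − (-8.413) = 123.4 cm to the left of lens 2, so d_o2 = +123.4 cm.
Lens 2: 1/d_i2 = 1/f₂ − 1/d_o2 = 1/(35.7) − 1/(123.4) = 0.01991, so d_i2 = 50.2 cm.
The final image is real, 50.2 cm to the right of lens 2 (overall magnification ≈ -0.065).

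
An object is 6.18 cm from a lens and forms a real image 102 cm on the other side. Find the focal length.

f = 5.83 cm (converging)

Real image ⇒ d_i = +102 cm.
1/f = 1/d_o + 1/d_i = 1/(6.18) + 1/(102) = 0.1716, so f = 5.83 cm.
Since f is positive, the lens is converging.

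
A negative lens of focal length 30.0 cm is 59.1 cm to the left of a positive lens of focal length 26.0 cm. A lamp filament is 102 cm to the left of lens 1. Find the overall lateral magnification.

m = -0.105

f₁ = −30.0 cm (diverging).
Lens 1: 1/d_i1 = 1/(-30.0) − 1/(102) = -0.04314, so d_i1 = -23.18 cm; m₁ = −d_i1/d_o1 = +0.2273.
d_o2 = 59.1 − (-23.18) = 82.28 cm.
Lens 2: 1/d_i2 = 1/(26.0) − 1/(82.28) = 0.02631, so d_i2 = 38.01 cm; m₂ = −d_i2/d_o2 = -0.4620.
m = m₁·m₂ = (+0.2273)(-0.4620) = -0.105.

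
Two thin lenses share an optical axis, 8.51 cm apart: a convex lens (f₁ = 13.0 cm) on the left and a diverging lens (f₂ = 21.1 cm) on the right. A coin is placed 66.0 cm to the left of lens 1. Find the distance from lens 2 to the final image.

Lens 1: 1/d_i1 = 1/f₁ − 1/d_o1 = 1/(13.0) − 1/(66.0) = 0.06177, so d_i1 = 16.19 cm.
The intermediate image is 16.19 cm to the right of lens 1, which lies 7.680 cm to the right of lens 2 — a virtual object — so d_o2 = −7.680 cm.
Lens 2 is diverging, so f₂ = −21.1 cm.
Lens 2: 1/d_i2 = 1/f₂ − 1/d_o2 = 1/(-21.1) − 1/(-7.680) = 0.08281, so d_i2 = 12.1 cm.
The final image is real, 12.1 cm to the right of lens 2 (overall magnification ≈ -0.39).

12.1 cm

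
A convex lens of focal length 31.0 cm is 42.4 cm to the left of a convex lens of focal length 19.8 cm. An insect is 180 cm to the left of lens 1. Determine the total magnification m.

m = -0.277

Lens 1: 1/d_i1 = 1/(31.0) − 1/(180) = 0.02670, so d_i1 = 37.45 cm; m₁ = −d_i1/d_o1 = -0.2081.
d_o2 = 42.4 − (37.45) = 4.950 cm.
Lens 2: 1/d_i2 = 1/(19.8) − 1/(4.950) = -0.1515, so d_i2 = -6.600 cm; m₂ = −d_i2/d_o2 = +1.333.
m = m₁·m₂ = (-0.2081)(+1.333) = -0.277.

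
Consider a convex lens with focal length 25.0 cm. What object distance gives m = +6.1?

20.9 cm

m = −d_i/d_o ⇒ d_i = −m·d_o.
1/f = 1/d_o + 1/d_i = 1/d_o − 1/(m·d_o) = (1 − 1/m)/d_o, so d_o = f(1 − 1/m) = (25.00)(1 − 1/(+6.1)) = 20.9 cm.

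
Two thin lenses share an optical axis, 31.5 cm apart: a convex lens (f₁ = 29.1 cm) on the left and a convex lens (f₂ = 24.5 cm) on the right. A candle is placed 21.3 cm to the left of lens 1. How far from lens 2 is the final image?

Lens 1: 1/d_i1 = 1/f₁ − 1/d_o1 = 1/(29.1) − 1/(21.3) = -0.01258, so d_i1 = -79.47 cm.
The intermediate image is 79.47 cm to the left of lens 1 (virtual), which is 31.5 − (-79.47) = 111.0 cm to the left of lens 2, so d_o2 = +111.0 cm.
Lens 2: 1/d_i2 = 1/f₂ − 1/d_o2 = 1/(24.5) − 1/(111.0) = 0.03181, so d_i2 = 31.4 cm.
The final image is real, 31.4 cm to the right of lens 2 (overall magnification ≈ -1.1).

31.4 cm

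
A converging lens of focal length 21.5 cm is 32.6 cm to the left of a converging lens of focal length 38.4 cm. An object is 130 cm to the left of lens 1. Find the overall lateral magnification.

m = -0.241

Lens 1: 1/d_i1 = 1/(21.5) − 1/(130) = 0.03882, so d_i1 = 25.76 cm; m₁ = −d_i1/d_o1 = -0.1982.
d_o2 = 32.6 − (25.76) = 6.840 cm.
Lens 2: 1/d_i2 = 1/(38.4) − 1/(6.840) = -0.1202, so d_i2 = -8.322 cm; m₂ = −d_i2/d_o2 = +1.217.
m = m₁·m₂ = (-0.1982)(+1.217) = -0.241.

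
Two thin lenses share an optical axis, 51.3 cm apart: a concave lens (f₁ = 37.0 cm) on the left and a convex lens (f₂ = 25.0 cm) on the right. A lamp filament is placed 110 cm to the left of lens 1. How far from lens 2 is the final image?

36.6 cm

Lens 1 is diverging, so f₁ = −37.0 cm.
Lens 1: 1/d_i1 = 1/f₁ − 1/d_o1 = 1/(-37.0) − 1/(110) = -0.03612, so d_i1 = -27.69 cm.
The intermediate image is 27.69 cm to the left of lens 1 (virtual), which is 51.3 − (-27.69) = 78.99 cm to the left of lens 2, so d_o2 = +78.99 cm.
Lens 2: 1/d_i2 = 1/f₂ − 1/d_o2 = 1/(25.0) − 1/(78.99) = 0.02734, so d_i2 = 36.6 cm.
The final image is real, 36.6 cm to the right of lens 2 (overall magnification ≈ -0.12).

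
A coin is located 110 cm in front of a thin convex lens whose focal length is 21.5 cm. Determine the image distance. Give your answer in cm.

26.7 cm

Lens equation: 1/s_i = 1/f − 1/s_o = 1/(21.50) − 1/(110) = 0.04651 − 0.009091 = 0.03742, so s_i = 26.7 cm.
The image is real, inverted and reduced, on the far side of the lens.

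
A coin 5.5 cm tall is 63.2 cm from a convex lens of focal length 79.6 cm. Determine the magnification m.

1/d_i = 1/f − 1/d_o = 1/(79.60) − 1/(63.2) = -0.003260, so d_i = -306.8 cm.
m = −d_i/d_o = −(-306.8)/(63.2) = +4.85.
The image is virtual, upright and enlarged, on the same side as the object.

m = +4.85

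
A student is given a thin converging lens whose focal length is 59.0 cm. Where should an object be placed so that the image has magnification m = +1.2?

m = −d_i/d_o ⇒ d_i = −m·d_o.
1/f = 1/d_o + 1/d_i = 1/d_o − 1/(m·d_o) = (1 − 1/m)/d_o, so d_o = f(1 − 1/m) = (59.00)(1 − 1/(+1.2)) = 9.83 cm.

9.83 cm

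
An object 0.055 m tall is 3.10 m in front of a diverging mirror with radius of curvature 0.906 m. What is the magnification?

f = R/2 = 0.906/2 = 0.4530 m; for a diverging mirror, f = -0.4530 m.
1/d_i = 1/f − 1/d_o = 1/(-0.4530) − 1/(3.10) = -2.530, so d_i = -0.3952 m.
m = −d_i/d_o = −(-0.3952)/(3.10) = +0.127.
The image is virtual, upright and reduced, behind the mirror.

m = +0.127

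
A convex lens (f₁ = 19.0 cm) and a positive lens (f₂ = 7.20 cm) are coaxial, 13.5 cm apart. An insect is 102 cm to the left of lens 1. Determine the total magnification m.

Lens 1: 1/d_i1 = 1/(19.0) − 1/(102) = 0.04283, so d_i1 = 23.35 cm; m₁ = −d_i1/d_o1 = -0.2289.
d_o2 = 13.5 − (23.35) = -9.850 cm (virtual object).
Lens 2: 1/d_i2 = 1/(7.20) − 1/(-9.850) = 0.2404, so d_i2 = 4.160 cm; m₂ = −d_i2/d_o2 = +0.4223.
m = m₁·m₂ = (-0.2289)(+0.4223) = -0.0967.

m = -0.0967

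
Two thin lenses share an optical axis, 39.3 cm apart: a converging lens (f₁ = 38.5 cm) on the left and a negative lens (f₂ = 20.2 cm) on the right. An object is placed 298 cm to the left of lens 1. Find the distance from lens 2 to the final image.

6.49 cm

Lens 1: 1/d_i1 = 1/f₁ − 1/d_o1 = 1/(38.5) − 1/(298) = 0.02262, so d_i1 = 44.21 cm.
The intermediate image is 44.21 cm to the right of lens 1, which lies 4.910 cm to the right of lens 2 — a virtual object — so d_o2 = −4.910 cm.
Lens 2 is diverging, so f₂ = −20.2 cm.
Lens 2: 1/d_i2 = 1/f₂ − 1/d_o2 = 1/(-20.2) − 1/(-4.910) = 0.1542, so d_i2 = 6.49 cm.
The final image is real, 6.49 cm to the right of lens 2 (overall magnification ≈ -0.20).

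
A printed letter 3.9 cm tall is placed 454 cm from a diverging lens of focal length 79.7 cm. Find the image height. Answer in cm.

0.582 cm

For a diverging lens, f = -79.7 cm.
1/d_i = 1/f − 1/d_o = 1/(-79.70) − 1/(454) = -0.01475, so d_i = -67.80 cm.
m = −d_i/d_o = +0.1493.
|h_i| = |m|·h_o = 0.1493 × 3.9 = 0.582 cm. The image is virtual, upright and reduced, on the same side as the object.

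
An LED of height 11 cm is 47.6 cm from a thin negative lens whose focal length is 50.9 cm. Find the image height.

For a negative lens, f = -50.9 cm.
1/d_i = 1/f − 1/d_o = 1/(-50.90) − 1/(47.6) = -0.04065, so d_i = -24.60 cm.
m = −d_i/d_o = +0.5168.
|h_i| = |m|·h_o = 0.5168 × 11 = 5.68 cm. The image is virtual, upright and reduced, on the same side as the object.

5.68 cm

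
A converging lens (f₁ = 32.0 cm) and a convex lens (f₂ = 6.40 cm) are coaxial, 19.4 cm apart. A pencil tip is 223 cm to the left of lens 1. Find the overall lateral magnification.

m = -0.0440

Lens 1: 1/d_i1 = 1/(32.0) − 1/(223) = 0.02677, so d_i1 = 37.36 cm; m₁ = −d_i1/d_o1 = -0.1675.
d_o2 = 19.4 − (37.36) = -17.96 cm (virtual object).
Lens 2: 1/d_i2 = 1/(6.40) − 1/(-17.96) = 0.2119, so d_i2 = 4.719 cm; m₂ = −d_i2/d_o2 = +0.2627.
m = m₁·m₂ = (-0.1675)(+0.2627) = -0.0440.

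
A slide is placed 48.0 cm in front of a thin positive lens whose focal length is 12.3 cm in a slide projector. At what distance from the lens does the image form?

16.5 cm

Thin-lens equation: 1/d_i = 1/f − 1/d_o = 1/(12.30) − 1/(48.0) = 0.08130 − 0.02083 = 0.06047, so d_i = 16.5 cm.
The image is real, inverted and reduced, on the far side of the lens.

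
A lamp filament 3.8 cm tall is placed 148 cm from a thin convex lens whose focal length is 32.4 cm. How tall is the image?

1/d_i = 1/f − 1/d_o = 1/(32.40) − 1/(148) = 0.02411, so d_i = 41.48 cm.
m = −d_i/d_o = -0.2803.
|h_i| = |m|·h_o = 0.2803 × 3.8 = 1.07 cm. The image is real, inverted and reduced, on the far side of the lens.

1.07 cm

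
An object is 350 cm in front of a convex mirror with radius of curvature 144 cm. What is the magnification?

f = R/2 = 144/2 = 72.00 cm; for a convex mirror, f = -72.00 cm.
1/d_i = 1/f − 1/d_o = 1/(-72.00) − 1/(350) = -0.01675, so d_i = -59.72 cm.
m = −d_i/d_o = −(-59.72)/(350) = +0.171.
The image is virtual, upright and reduced, behind the mirror.

m = +0.171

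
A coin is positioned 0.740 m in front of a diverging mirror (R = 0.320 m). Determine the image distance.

f = R/2 = 0.320/2 = 0.1600 m; for a diverging mirror, f = -0.1600 m.
Mirror equation: 1/v = 1/f − 1/u = 1/(-0.1600) − 1/(0.740) = -6.250 − 1.351 = -7.601, so v = -0.132 m.
The image is virtual, upright and reduced, behind the mirror.

0.132 m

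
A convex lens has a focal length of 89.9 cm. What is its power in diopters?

P = +1.11 D

f = 89.9 cm = 0.899 m.
P = 1/f = 1/(0.899 m) = +1.11 D.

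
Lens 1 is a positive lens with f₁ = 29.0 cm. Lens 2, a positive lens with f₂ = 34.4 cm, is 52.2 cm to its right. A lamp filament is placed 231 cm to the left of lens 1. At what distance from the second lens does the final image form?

Lens 1: 1/d_i1 = 1/f₁ − 1/d_o1 = 1/(29.0) − 1/(231) = 0.03015, so d_i1 = 33.16 cm.
The intermediate image is 33.16 cm to the right of lens 1, which is 52.2 − (33.16) = 19.04 cm to the left of lens 2, so d_o2 = +19.04 cm.
Lens 2: 1/d_i2 = 1/f₂ − 1/d_o2 = 1/(34.4) − 1/(19.04) = -0.02345, so d_i2 = -42.6 cm.
The final image is virtual, 42.6 cm to the left of lens 2 (overall magnification ≈ -0.32).

42.6 cm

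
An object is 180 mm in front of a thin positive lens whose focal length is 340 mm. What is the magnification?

1/d_i = 1/f − 1/d_o = 1/(340.0) − 1/(180) = -0.002614, so d_i = -382.5 mm.
m = −d_i/d_o = −(-382.5)/(180) = +2.12.
The image is virtual, upright and enlarged, on the same side as the object.

m = +2.12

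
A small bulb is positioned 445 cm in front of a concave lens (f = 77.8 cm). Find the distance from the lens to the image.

For a concave lens, f = -77.8 cm.
Lens equation: 1/q = 1/f − 1/p = 1/(-77.80) − 1/(445) = -0.01285 − 0.002247 = -0.01510, so q = -66.2 cm.
The image is virtual, upright and reduced, on the same side as the object.

66.2 cm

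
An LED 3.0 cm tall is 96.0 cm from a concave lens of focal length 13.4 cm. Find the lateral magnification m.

For a concave lens, f = -13.4 cm.
1/d_i = 1/f − 1/d_o = 1/(-13.40) − 1/(96.0) = -0.08504, so d_i = -11.76 cm.
m = −d_i/d_o = −(-11.76)/(96.0) = +0.122.
The image is virtual, upright and reduced, on the same side as the object.

m = +0.122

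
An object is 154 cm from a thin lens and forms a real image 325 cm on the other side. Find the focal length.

Real image ⇒ d_i = +325 cm.
1/f = 1/d_o + 1/d_i = 1/(154) + 1/(325) = 0.009570, so f = 104 cm.
Since f is positive, the thin lens is converging.

f = 104 cm (converging)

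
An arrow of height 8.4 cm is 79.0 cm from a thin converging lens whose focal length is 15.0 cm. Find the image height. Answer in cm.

1/d_i = 1/f − 1/d_o = 1/(15.00) − 1/(79.0) = 0.05401, so d_i = 18.52 cm.
m = −d_i/d_o = -0.2344.
|h_i| = |m|·h_o = 0.2344 × 8.4 = 1.97 cm. The image is real, inverted and reduced, on the far side of the lens.

1.97 cm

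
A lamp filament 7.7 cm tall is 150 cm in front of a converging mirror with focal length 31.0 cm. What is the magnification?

m = -0.261

1/d_i = 1/f − 1/d_o = 1/(31.00) − 1/(150) = 0.02559, so d_i = 39.08 cm.
m = −d_i/d_o = −(39.08)/(150) = -0.261.
The image is real, inverted and reduced, in front of the mirror.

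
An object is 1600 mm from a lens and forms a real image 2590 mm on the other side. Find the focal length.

Real image ⇒ d_i = +2590 mm.
1/f = 1/d_o + 1/d_i = 1/(1600) + 1/(2590) = 0.001011, so f = 989 mm.
Since f is positive, the lens is converging.

f = 989 mm (converging)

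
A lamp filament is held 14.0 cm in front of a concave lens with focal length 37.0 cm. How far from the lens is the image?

For a concave lens, f = -37.0 cm.
Thin-lens equation: 1/d_i = 1/f − 1/d_o = 1/(-37.00) − 1/(14.0) = -0.02703 − 0.07143 = -0.09846, so d_i = -10.2 cm.
The image is virtual, upright and reduced, on the same side as the object.

10.2 cm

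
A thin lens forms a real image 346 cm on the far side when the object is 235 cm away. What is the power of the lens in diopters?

P = +0.715 D

d_i = +346 cm.
1/f = 1/d_o + 1/d_i = 1/(235) + 1/(346) = 0.007145 cm⁻¹.
f = 139.9 cm = 1.399 m, so P = 1/f = +0.715 D.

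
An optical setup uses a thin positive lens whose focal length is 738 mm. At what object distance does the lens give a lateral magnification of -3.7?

m = −d_i/d_o ⇒ d_i = −m·d_o.
1/f = 1/d_o + 1/d_i = 1/d_o − 1/(m·d_o) = (1 − 1/m)/d_o, so d_o = f(1 − 1/m) = (738.0)(1 − 1/(-3.7)) = 937 mm.

937 mm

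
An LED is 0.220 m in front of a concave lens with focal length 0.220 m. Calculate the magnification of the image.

For a concave lens, f = -0.220 m.
1/d_i = 1/f − 1/d_o = 1/(-0.2200) − 1/(0.220) = -9.091, so d_i = -0.1100 m.
m = −d_i/d_o = −(-0.1100)/(0.220) = +0.500.
The image is virtual, upright and reduced, on the same side as the object.

m = +0.500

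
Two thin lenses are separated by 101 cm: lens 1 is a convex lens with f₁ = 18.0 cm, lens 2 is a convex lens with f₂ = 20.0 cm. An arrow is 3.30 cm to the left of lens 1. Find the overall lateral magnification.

m = -0.288

Lens 1: 1/d_i1 = 1/(18.0) − 1/(3.30) = -0.2475, so d_i1 = -4.041 cm; m₁ = −d_i1/d_o1 = +1.225.
d_o2 = 101 − (-4.041) = 105.0 cm.
Lens 2: 1/d_i2 = 1/(20.0) − 1/(105.0) = 0.04048, so d_i2 = 24.71 cm; m₂ = −d_i2/d_o2 = -0.2353.
m = m₁·m₂ = (+1.225)(-0.2353) = -0.288.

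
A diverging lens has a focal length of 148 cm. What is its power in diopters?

P = -0.676 D

For a diverging lens, f = −148 cm.
f = -148 cm = -1.48 m.
P = 1/f = 1/(-1.48 m) = -0.676 D.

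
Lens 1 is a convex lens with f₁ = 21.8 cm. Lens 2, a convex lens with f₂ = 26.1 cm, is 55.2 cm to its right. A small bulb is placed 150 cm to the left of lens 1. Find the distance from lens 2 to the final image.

216 cm

Lens 1: 1/d_i1 = 1/f₁ − 1/d_o1 = 1/(21.8) − 1/(150) = 0.03920, so d_i1 = 25.51 cm.
The intermediate image is 25.51 cm to the right of lens 1, which is 55.2 − (25.51) = 29.69 cm to the left of lens 2, so d_o2 = +29.69 cm.
Lens 2: 1/d_i2 = 1/f₂ − 1/d_o2 = 1/(26.1) − 1/(29.69) = 0.004633, so d_i2 = 216 cm.
The final image is real, 216 cm to the right of lens 2 (overall magnification ≈ 1.2).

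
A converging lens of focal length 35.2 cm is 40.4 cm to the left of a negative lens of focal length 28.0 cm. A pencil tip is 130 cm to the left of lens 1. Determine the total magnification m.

m = -0.516

Lens 1: 1/d_i1 = 1/(35.2) − 1/(130) = 0.02072, so d_i1 = 48.27 cm; m₁ = −d_i1/d_o1 = -0.3713.
d_o2 = 40.4 − (48.27) = -7.870 cm (virtual object).
f₂ = −28.0 cm (diverging).
Lens 2: 1/d_i2 = 1/(-28.0) − 1/(-7.870) = 0.09135, so d_i2 = 10.95 cm; m₂ = −d_i2/d_o2 = +1.391.
m = m₁·m₂ = (-0.3713)(+1.391) = -0.516.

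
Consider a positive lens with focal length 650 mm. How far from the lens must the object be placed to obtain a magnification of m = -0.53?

1880 mm

m = −d_i/d_o ⇒ d_i = −m·d_o.
1/f = 1/d_o + 1/d_i = 1/d_o − 1/(m·d_o) = (1 − 1/m)/d_o, so d_o = f(1 − 1/m) = (650.0)(1 − 1/(-0.53)) = 1880 mm.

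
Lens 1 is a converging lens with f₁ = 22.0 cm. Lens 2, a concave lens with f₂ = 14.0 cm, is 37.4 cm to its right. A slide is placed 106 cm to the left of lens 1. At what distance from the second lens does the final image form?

Lens 1: 1/d_i1 = 1/f₁ − 1/d_o1 = 1/(22.0) − 1/(106) = 0.03602, so d_i1 = 27.76 cm.
The intermediate image is 27.76 cm to the right of lens 1, which is 37.4 − (27.76) = 9.640 cm to the left of lens 2, so d_o2 = +9.640 cm.
Lens 2 is diverging, so f₂ = −14.0 cm.
Lens 2: 1/d_i2 = 1/f₂ − 1/d_o2 = 1/(-14.0) − 1/(9.640) = -0.1752, so d_i2 = -5.71 cm.
The final image is virtual, 5.71 cm to the left of lens 2 (overall magnification ≈ -0.16).

5.71 cm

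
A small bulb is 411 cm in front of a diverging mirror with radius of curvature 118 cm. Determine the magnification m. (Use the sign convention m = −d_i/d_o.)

f = R/2 = 118/2 = 59.00 cm; for a diverging mirror, f = -59.00 cm.
1/d_i = 1/f − 1/d_o = 1/(-59.00) − 1/(411) = -0.01938, so d_i = -51.59 cm.
m = −d_i/d_o = −(-51.59)/(411) = +0.126.
The image is virtual, upright and reduced, behind the mirror.

m = +0.126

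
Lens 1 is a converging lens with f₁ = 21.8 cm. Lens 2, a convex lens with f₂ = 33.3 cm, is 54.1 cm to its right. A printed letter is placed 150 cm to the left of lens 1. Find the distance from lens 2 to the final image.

202 cm

Lens 1: 1/d_i1 = 1/f₁ − 1/d_o1 = 1/(21.8) − 1/(150) = 0.03920, so d_i1 = 25.51 cm.
The intermediate image is 25.51 cm to the right of lens 1, which is 54.1 − (25.51) = 28.59 cm to the left of lens 2, so d_o2 = +28.59 cm.
Lens 2: 1/d_i2 = 1/f₂ − 1/d_o2 = 1/(33.3) − 1/(28.59) = -0.004947, so d_i2 = -202 cm.
The final image is virtual, 202 cm to the left of lens 2 (overall magnification ≈ -1.2).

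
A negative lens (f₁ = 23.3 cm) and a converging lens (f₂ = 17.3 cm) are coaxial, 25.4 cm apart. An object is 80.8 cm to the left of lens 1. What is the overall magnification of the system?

f₁ = −23.3 cm (diverging).
Lens 1: 1/d_i1 = 1/(-23.3) − 1/(80.8) = -0.05529, so d_i1 = -18.08 cm; m₁ = −d_i1/d_o1 = +0.2238.
d_o2 = 25.4 − (-18.08) = 43.48 cm.
Lens 2: 1/d_i2 = 1/(17.3) − 1/(43.48) = 0.03480, so d_i2 = 28.73 cm; m₂ = −d_i2/d_o2 = -0.6608.
m = m₁·m₂ = (+0.2238)(-0.6608) = -0.148.

m = -0.148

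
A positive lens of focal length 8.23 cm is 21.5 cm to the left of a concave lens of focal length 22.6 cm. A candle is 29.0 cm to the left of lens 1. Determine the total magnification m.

Lens 1: 1/d_i1 = 1/(8.23) − 1/(29.0) = 0.08702, so d_i1 = 11.49 cm; m₁ = −d_i1/d_o1 = -0.3962.
d_o2 = 21.5 − (11.49) = 10.01 cm.
f₂ = −22.6 cm (diverging).
Lens 2: 1/d_i2 = 1/(-22.6) − 1/(10.01) = -0.1441, so d_i2 = -6.937 cm; m₂ = −d_i2/d_o2 = +0.6930.
m = m₁·m₂ = (-0.3962)(+0.6930) = -0.275.

m = -0.275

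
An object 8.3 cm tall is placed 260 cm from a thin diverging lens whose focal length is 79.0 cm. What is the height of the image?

1.93 cm

For a diverging lens, f = -79.0 cm.
1/d_i = 1/f − 1/d_o = 1/(-79.00) − 1/(260) = -0.01650, so d_i = -60.59 cm.
m = −d_i/d_o = +0.2330.
|h_i| = |m|·h_o = 0.2330 × 8.3 = 1.93 cm. The image is virtual, upright and reduced, on the same side as the object.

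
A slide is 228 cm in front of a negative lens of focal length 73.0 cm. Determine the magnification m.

m = +0.243

For a negative lens, f = -73.0 cm.
1/d_i = 1/f − 1/d_o = 1/(-73.00) − 1/(228) = -0.01808, so d_i = -55.30 cm.
m = −d_i/d_o = −(-55.30)/(228) = +0.243.
The image is virtual, upright and reduced, on the same side as the object.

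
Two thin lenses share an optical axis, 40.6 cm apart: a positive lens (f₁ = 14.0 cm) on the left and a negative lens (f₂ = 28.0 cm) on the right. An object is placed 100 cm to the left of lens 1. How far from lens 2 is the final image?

13.0 cm

Lens 1: 1/d_i1 = 1/f₁ − 1/d_o1 = 1/(14.0) − 1/(100) = 0.06143, so d_i1 = 16.28 cm.
The intermediate image is 16.28 cm to the right of lens 1, which is 40.6 − (16.28) = 24.32 cm to the left of lens 2, so d_o2 = +24.32 cm.
Lens 2 is diverging, so f₂ = −28.0 cm.
Lens 2: 1/d_i2 = 1/f₂ − 1/d_o2 = 1/(-28.0) − 1/(24.32) = -0.07683, so d_i2 = -13.0 cm.
The final image is virtual, 13.0 cm to the left of lens 2 (overall magnification ≈ -0.087).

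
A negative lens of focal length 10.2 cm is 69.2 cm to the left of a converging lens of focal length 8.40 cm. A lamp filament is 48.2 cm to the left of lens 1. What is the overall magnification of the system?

f₁ = −10.2 cm (diverging).
Lens 1: 1/d_i1 = 1/(-10.2) − 1/(48.2) = -0.1188, so d_i1 = -8.418 cm; m₁ = −d_i1/d_o1 = +0.1746.
d_o2 = 69.2 − (-8.418) = 77.62 cm.
Lens 2: 1/d_i2 = 1/(8.40) − 1/(77.62) = 0.1062, so d_i2 = 9.419 cm; m₂ = −d_i2/d_o2 = -0.1214.
m = m₁·m₂ = (+0.1746)(-0.1214) = -0.0212.

m = -0.0212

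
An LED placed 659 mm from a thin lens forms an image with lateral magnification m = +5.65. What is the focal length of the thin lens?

m = −d_i/d_o ⇒ d_i = −m·d_o = −(+5.65)·(659) = -3723 mm.
1/f = 1/d_o + 1/d_i = 1/(659) + 1/(-3723) = 0.001249, so f = 801 mm.
Since f is positive, the thin lens is converging.

f = 801 mm (converging)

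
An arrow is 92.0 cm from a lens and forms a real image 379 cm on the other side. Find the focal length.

Real image ⇒ d_i = +379 cm.
1/f = 1/d_o + 1/d_i = 1/(92.0) + 1/(379) = 0.01351, so f = 74.0 cm.
Since f is positive, the lens is converging.

f = 74.0 cm (converging)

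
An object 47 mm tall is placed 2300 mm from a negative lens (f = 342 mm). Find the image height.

6.08 mm

For a negative lens, f = -342 mm.
1/d_i = 1/f − 1/d_o = 1/(-342.0) − 1/(2300) = -0.003359, so d_i = -297.7 mm.
m = −d_i/d_o = +0.1294.
|h_i| = |m|·h_o = 0.1294 × 47 = 6.08 mm. The image is virtual, upright and reduced, on the same side as the object.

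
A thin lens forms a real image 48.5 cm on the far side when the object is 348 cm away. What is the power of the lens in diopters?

P = +2.35 D

d_i = +48.5 cm.
1/f = 1/d_o + 1/d_i = 1/(348) + 1/(48.5) = 0.02349 cm⁻¹.
f = 42.57 cm = 0.4257 m, so P = 1/f = +2.35 D.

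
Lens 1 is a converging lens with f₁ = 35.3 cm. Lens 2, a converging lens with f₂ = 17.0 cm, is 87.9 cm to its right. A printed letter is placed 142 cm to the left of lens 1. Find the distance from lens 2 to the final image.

29.1 cm

Lens 1: 1/d_i1 = 1/f₁ − 1/d_o1 = 1/(35.3) − 1/(142) = 0.02129, so d_i1 = 46.98 cm.
The intermediate image is 46.98 cm to the right of lens 1, which is 87.9 − (46.98) = 40.92 cm to the left of lens 2, so d_o2 = +40.92 cm.
Lens 2: 1/d_i2 = 1/f₂ − 1/d_o2 = 1/(17.0) − 1/(40.92) = 0.03439, so d_i2 = 29.1 cm.
The final image is real, 29.1 cm to the right of lens 2 (overall magnification ≈ 0.24).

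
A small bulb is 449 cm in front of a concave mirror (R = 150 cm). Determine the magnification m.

m = -0.201

f = R/2 = 150/2 = 75.00 cm.
1/d_i = 1/f − 1/d_o = 1/(75.00) − 1/(449) = 0.01111, so d_i = 90.04 cm.
m = −d_i/d_o = −(90.04)/(449) = -0.201.
The image is real, inverted and reduced, in front of the mirror.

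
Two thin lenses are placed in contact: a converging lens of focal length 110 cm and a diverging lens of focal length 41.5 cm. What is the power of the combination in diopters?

P = -1.50 D

P₁ = 1/f₁ = 1/(1.10 m) = +0.9091 D; P₂ = 1/f₂ = 1/(-0.415 m) = -2.410 D.
For thin lenses in contact, P = P₁ + P₂ = (+0.9091) + (-2.410) = -1.50 D.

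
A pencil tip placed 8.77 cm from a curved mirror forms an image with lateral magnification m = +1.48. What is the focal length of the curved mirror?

m = −d_i/d_o ⇒ d_i = −m·d_o = −(+1.48)·(8.77) = -12.98 cm.
1/f = 1/d_o + 1/d_i = 1/(8.77) + 1/(-12.98) = 0.03698, so f = 27.0 cm.
Since f is positive, the curved mirror is concave.

f = 27.0 cm (concave)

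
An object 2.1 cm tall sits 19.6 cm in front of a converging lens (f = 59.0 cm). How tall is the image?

1/d_i = 1/f − 1/d_o = 1/(59.00) − 1/(19.6) = -0.03407, so d_i = -29.35 cm.
m = −d_i/d_o = +1.497.
|h_i| = |m|·h_o = 1.497 × 2.1 = 3.14 cm. The image is virtual, upright and enlarged, on the same side as the object.

3.14 cm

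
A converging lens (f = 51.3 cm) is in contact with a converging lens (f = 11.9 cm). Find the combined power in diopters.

P = +10.4 D

P₁ = 1/f₁ = 1/(0.513 m) = +1.949 D; P₂ = 1/f₂ = 1/(0.119 m) = +8.403 D.
For thin lenses in contact, P = P₁ + P₂ = (+1.949) + (+8.403) = +10.4 D.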